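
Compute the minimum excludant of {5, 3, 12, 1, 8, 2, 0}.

The values 0, 1, 2, 3 are all present; 4 is the first non-negative integer missing from the set.

4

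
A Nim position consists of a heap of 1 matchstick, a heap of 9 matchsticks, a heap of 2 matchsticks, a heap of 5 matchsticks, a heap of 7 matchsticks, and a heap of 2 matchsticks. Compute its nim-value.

Bitwise XOR of the heap sizes:
  0001  (1)
  1001  (9)
  0010  (2)
  0101  (5)
  0111  (7)
  0010  (2)
  ----
  1010  (10)

10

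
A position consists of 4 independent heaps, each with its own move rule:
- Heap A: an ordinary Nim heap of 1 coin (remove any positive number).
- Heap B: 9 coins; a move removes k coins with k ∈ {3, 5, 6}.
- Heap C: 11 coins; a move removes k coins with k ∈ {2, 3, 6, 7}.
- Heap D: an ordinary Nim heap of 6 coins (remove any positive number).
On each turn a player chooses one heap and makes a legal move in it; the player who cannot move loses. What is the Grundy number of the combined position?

Heap A is a plain Nim heap of size 1, so its Grundy value is 1.
Grundy values for heap B (subtraction set {3, 5, 6}):
k:     0  1  2  3  4  5  6  7  8  9
g(k):  0  0  0  1  1  1  2  2  2  0
So g(9) = 0.
Build the Grundy sequence for heap C with g(k) = mex{g(k−s) : s ∈ {2, 3, 6, 7}, s ≤ k}:
g(0) = mex{} = 0
g(1) = mex{} = 0
g(2) = mex{0} = 1
g(3) = mex{0} = 1
g(4) = mex{0,1} = 2
g(5) = mex{1} = 0
g(6) = mex{0,1,2} = 3
g(7) = mex{0,2} = 1
g(8) = mex{0,1,3} = 2
g(9) = mex{1,3} = 0
g(10) = mex{1,2} = 0
g(11) = mex{0,2} = 1
So g(11) = 1.
Heap D is a plain Nim heap of size 6, so its Grundy value is 6.
The value of a disjunctive sum is the nim-sum of the parts.
Combined value = 1 XOR 0 XOR 1 XOR 6 = 6.

6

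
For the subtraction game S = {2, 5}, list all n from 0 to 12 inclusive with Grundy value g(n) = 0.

0, 1, 4, 7, 8, 11

Compute g(0), g(1), … for moves {2, 5}:
g(0) = mex{} = 0
g(1) = mex{} = 0
g(2) = mex{0} = 1
g(3) = mex{0} = 1
g(4) = mex{1} = 0
g(5) = mex{0,1} = 2
g(6) = mex{0} = 1
g(7) = mex{1,2} = 0
g(8) = mex{1} = 0
g(9) = mex{0} = 1
g(10) = mex{0,2} = 1
g(11) = mex{1} = 0
g(12) = mex{0,1} = 2
The P-positions (g = 0) in 0..12 are 0, 1, 4, 7, 8, 11.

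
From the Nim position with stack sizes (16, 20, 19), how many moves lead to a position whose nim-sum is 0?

Nim-sum: 16 ⊕ 20 ⊕ 19 = 23.
The overall nim-sum is X = 23. A stack of size p has a winning move iff p XOR X < p (reduce it to p XOR X).
  16: 16 XOR 23 = 7 < 16 — winning move (to 7).
  20: 20 XOR 23 = 3 < 20 — winning move (to 3).
  19: 19 XOR 23 = 4 < 19 — winning move (to 4).
That gives 3 winning moves.

3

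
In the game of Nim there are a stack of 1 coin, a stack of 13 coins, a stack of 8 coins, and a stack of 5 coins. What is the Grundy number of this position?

1

In binary:
  0001  (1)
  1101  (13)
  1000  (8)
  0101  (5)
  ----
  0001  (1)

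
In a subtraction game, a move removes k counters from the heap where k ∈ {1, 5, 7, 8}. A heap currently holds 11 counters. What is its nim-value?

Build the Grundy sequence with g(k) = mex{g(k−s) : s ∈ {1, 5, 7, 8}, s ≤ k}:
g(0) = mex{} = 0
g(1) = mex{0} = 1
g(2) = mex{1} = 0
g(3) = mex{0} = 1
g(4) = mex{1} = 0
g(5) = mex{0} = 1
g(6) = mex{1} = 0
g(7) = mex{0} = 1
g(8) = mex{0,1} = 2
g(9) = mex{0,1,2} = 3
g(10) = mex{0,1,3} = 2
g(11) = mex{0,1,2} = 3
So g(11) = 3.

3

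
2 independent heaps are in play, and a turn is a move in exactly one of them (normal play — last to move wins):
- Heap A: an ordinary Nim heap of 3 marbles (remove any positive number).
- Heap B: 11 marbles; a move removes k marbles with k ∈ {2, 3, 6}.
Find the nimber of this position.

Heap A is a plain Nim heap of size 3, so its Grundy value is 3.
Build the Grundy sequence for heap B with g(k) = mex{g(k−s) : s ∈ {2, 3, 6}, s ≤ k}:
k:     0  1  2  3  4  5  6  7  8  9 10 11
g(k):  0  0  1  1  2  0  3  1  2  0  0  1
So g(11) = 1.
The value of a disjunctive sum is the nim-sum of the parts.
Combined value = 3 ⊕ 1 = 2.

2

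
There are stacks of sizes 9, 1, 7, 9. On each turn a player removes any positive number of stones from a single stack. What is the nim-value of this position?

Nim-sum: 9 ^ 1 ^ 7 ^ 9 = 6.

6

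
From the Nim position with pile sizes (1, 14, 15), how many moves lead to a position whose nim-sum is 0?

0

Nim-sum: 1 XOR 14 XOR 15 = 0.
The nim-sum is already 0, so every move leaves a nonzero nim-sum — there are no winning moves.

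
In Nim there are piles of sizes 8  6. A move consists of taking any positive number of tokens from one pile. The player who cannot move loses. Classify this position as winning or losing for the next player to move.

Compute the nim-sum pairwise:
8 ^ 6 = 14
The nim-sum is 14 ≠ 0, so this is an N-position: the player to move can win.

Winning position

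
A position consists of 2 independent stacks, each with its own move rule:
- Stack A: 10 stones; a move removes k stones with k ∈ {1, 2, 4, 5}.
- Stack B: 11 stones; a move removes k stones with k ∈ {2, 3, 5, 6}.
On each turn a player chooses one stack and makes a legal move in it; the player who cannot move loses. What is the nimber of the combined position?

For stack A, compute g(0), g(1), … with moves {1, 2, 4, 5}:
k:     0  1  2  3  4  5  6  7  8  9 10
g(k):  0  1  2  0  1  2  0  1  2  0  1
So g(10) = 1.
Build the Grundy sequence for stack B with g(k) = mex{g(k−s) : s ∈ {2, 3, 5, 6}, s ≤ k}:
k:     0  1  2  3  4  5  6  7  8  9 10 11
g(k):  0  0  1  1  2  2  3  3  0  0  1  1
So g(11) = 1.
By the Sprague-Grundy theorem, the Grundy value of a sum of independent games is the XOR of the component values.
Combined value = 1 ⊕ 1 = 0.

0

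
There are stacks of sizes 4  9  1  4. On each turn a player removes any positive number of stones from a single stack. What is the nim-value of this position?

8

Bitwise XOR of the heap sizes:
  0100  (4)
  1001  (9)
  0001  (1)
  0100  (4)
  ----
  1000  (8)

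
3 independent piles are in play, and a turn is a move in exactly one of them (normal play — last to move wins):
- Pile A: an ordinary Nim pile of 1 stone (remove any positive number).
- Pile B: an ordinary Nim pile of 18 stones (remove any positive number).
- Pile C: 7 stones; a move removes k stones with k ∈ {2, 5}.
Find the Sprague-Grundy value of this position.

19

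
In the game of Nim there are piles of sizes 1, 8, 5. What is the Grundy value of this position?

12

Compute the nim-sum pairwise:
1 XOR 8 = 9
9 XOR 5 = 12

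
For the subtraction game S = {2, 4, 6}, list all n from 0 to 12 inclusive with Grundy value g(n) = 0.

0, 1, 8, 9

Grundy values for subtraction set {2, 4, 6}:
k:     0  1  2  3  4  5  6  7  8  9 10 11 12
g(k):  0  0  1  1  2  2  3  3  0  0  1  1  2
The P-positions (g = 0) in 0..12 are 0, 1, 8, 9.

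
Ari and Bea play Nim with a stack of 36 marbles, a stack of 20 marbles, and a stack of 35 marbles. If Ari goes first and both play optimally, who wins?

Ari wins

Compute the nim-sum pairwise:
36 XOR 20 = 48
48 XOR 35 = 19
The nim-sum is 19 ≠ 0, so this is an N-position: the player to move can win; Ari has a winning move.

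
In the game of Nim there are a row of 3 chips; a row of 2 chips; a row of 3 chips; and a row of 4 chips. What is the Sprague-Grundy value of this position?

Compute the nim-sum pairwise:
3 ⊕ 2 = 1
1 ⊕ 3 = 2
2 ⊕ 4 = 6

6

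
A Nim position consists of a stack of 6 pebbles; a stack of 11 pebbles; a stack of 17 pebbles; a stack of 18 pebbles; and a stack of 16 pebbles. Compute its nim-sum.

30

In binary:
  00110  (6)
  01011  (11)
  10001  (17)
  10010  (18)
  10000  (16)
  -----
  11110  (30)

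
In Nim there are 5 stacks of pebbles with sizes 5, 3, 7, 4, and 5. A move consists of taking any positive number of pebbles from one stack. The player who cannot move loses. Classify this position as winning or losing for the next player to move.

Losing position

In binary:
  101  (5)
  011  (3)
  111  (7)
  100  (4)
  101  (5)
  ---
  000  (0)
The nim-sum is 0, so this is a P-position: the player to move is in a losing position under optimal play.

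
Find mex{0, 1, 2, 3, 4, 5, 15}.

The values 0, 1, 2, 3, 4, 5 are all present; 6 is the first non-negative integer missing from the set.

6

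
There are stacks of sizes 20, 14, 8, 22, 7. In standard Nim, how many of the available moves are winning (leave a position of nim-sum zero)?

3

Write each in binary and XOR column by column:
  10100  (20)
  01110  (14)
  01000  (8)
  10110  (22)
  00111  (7)
  -----
  00011  (3)
The overall nim-sum is X = 3. A stack of size p has a winning move iff p XOR X < p (reduce it to p XOR X).
  20: 20 XOR 3 = 23 ≥ 20 — no move.
  14: 14 XOR 3 = 13 < 14 — winning move (to 13).
  8: 8 XOR 3 = 11 ≥ 8 — no move.
  22: 22 XOR 3 = 21 < 22 — winning move (to 21).
  7: 7 XOR 3 = 4 < 7 — winning move (to 4).
That gives 3 winning moves.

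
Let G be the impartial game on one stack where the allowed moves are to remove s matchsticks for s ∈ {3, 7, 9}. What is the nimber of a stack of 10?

3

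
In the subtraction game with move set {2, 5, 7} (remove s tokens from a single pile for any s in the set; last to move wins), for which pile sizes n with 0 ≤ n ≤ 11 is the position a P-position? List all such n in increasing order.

0, 1, 4, 10

Grundy values for subtraction set {2, 5, 7}:
k:     0  1  2  3  4  5  6  7  8  9 10 11
g(k):  0  0  1  1  0  2  1  3  2  2  0  3
The P-positions (g = 0) in 0..11 are 0, 1, 4, 10.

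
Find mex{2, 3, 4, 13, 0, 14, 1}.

5

The values 0, 1, 2, 3, 4 are all present; 5 is the first non-negative integer missing from the set.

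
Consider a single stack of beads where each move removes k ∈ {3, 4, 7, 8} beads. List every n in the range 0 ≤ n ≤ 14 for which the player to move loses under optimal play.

0, 1, 2, 11, 12, 13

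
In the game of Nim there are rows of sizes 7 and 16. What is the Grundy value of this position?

23

Nim-sum: 7 ⊕ 16 = 23.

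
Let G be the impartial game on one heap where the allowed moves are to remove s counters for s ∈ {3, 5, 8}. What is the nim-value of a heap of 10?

3

Grundy values for subtraction set {3, 5, 8}:
g(0) = mex{} = 0
g(1) = mex{} = 0
g(2) = mex{} = 0
g(3) = mex{0} = 1
g(4) = mex{0} = 1
g(5) = mex{0} = 1
g(6) = mex{0,1} = 2
g(7) = mex{0,1} = 2
g(8) = mex{0,1} = 2
g(9) = mex{0,1,2} = 3
g(10) = mex{0,1,2} = 3
So g(10) = 3.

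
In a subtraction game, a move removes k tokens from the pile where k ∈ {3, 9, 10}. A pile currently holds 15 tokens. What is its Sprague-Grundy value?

Build the Grundy sequence with g(k) = mex{g(k−s) : s ∈ {3, 9, 10}, s ≤ k}:
k:     0  1  2  3  4  5  6  7  8  9 10 11 12 13 14 15
g(k):  0  0  0  1  1  1  0  0  0  1  1  1  2  0  0  3
So g(15) = 3.

3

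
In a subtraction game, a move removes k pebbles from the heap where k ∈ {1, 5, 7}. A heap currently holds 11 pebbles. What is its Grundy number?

Compute g(0), g(1), … for moves {1, 5, 7}:
g(0) = mex{} = 0
g(1) = mex{0} = 1
g(2) = mex{1} = 0
g(3) = mex{0} = 1
g(4) = mex{1} = 0
g(5) = mex{0} = 1
g(6) = mex{1} = 0
g(7) = mex{0} = 1
g(8) = mex{1} = 0
g(9) = mex{0} = 1
g(10) = mex{1} = 0
g(11) = mex{0} = 1
So g(11) = 1.

1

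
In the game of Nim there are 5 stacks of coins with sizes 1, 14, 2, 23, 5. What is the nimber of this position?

Write each in binary and XOR column by column:
  00001  (1)
  01110  (14)
  00010  (2)
  10111  (23)
  00101  (5)
  -----
  11111  (31)

31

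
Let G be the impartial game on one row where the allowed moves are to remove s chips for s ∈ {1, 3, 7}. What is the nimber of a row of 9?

Build the Grundy sequence with g(k) = mex{g(k−s) : s ∈ {1, 3, 7}, s ≤ k}:
k:     0  1  2  3  4  5  6  7  8  9
g(k):  0  1  0  1  0  1  0  1  0  1
So g(9) = 1.

1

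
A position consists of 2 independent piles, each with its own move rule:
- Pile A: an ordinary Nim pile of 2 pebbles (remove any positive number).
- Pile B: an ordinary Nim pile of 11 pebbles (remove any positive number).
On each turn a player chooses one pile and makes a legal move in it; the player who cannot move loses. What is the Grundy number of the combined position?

Pile A is a plain Nim pile of size 2, so its Grundy value is 2.
Pile B is a plain Nim pile of size 11, so its Grundy value is 11.
The value of a disjunctive sum is the nim-sum of the parts.
Combined value = 2 ⊕ 11 = 9.

9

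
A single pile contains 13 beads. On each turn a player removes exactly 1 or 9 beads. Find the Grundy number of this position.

Compute g(0), g(1), … for moves {1, 9}:
g(0) = mex{} = 0
g(1) = mex{0} = 1
g(2) = mex{1} = 0
g(3) = mex{0} = 1
g(4) = mex{1} = 0
g(5) = mex{0} = 1
g(6) = mex{1} = 0
g(7) = mex{0} = 1
g(8) = mex{1} = 0
g(9) = mex{0} = 1
g(10) = mex{1} = 0
g(11) = mex{0} = 1
g(12) = mex{1} = 0
g(13) = mex{0} = 1
So g(13) = 1.

1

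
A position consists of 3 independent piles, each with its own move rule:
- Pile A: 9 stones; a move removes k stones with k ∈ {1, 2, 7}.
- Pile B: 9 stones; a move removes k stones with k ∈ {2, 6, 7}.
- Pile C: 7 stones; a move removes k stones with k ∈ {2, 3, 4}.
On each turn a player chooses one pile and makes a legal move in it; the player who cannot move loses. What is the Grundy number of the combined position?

0

Build the Grundy sequence for pile A with g(k) = mex{g(k−s) : s ∈ {1, 2, 7}, s ≤ k}:
k:     0  1  2  3  4  5  6  7  8  9
g(k):  0  1  2  0  1  2  0  1  2  0
So g(9) = 0.
Build the Grundy sequence for pile B with g(k) = mex{g(k−s) : s ∈ {2, 6, 7}, s ≤ k}:
k:     0  1  2  3  4  5  6  7  8  9
g(k):  0  0  1  1  0  0  1  1  2  0
So g(9) = 0.
Grundy values for pile C (subtraction set {2, 3, 4}):
k:     0  1  2  3  4  5  6  7
g(k):  0  0  1  1  2  2  0  0
So g(7) = 0.
The value of a disjunctive sum is the nim-sum of the parts.
Combined value = 0 XOR 0 XOR 0 = 0.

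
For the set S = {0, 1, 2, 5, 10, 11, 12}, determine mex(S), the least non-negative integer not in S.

The values 0, 1, 2 are all present; 3 is the first non-negative integer missing from the set.

3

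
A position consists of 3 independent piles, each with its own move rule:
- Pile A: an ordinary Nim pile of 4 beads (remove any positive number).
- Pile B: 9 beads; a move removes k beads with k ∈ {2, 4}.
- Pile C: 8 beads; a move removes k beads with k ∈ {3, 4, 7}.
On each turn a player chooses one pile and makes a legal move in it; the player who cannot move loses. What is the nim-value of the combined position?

7

Pile A is a plain Nim pile of size 4, so its Grundy value is 4.
For pile B, compute g(0), g(1), … with moves {2, 4}:
g(0) = mex{} = 0
g(1) = mex{} = 0
g(2) = mex{0} = 1
g(3) = mex{0} = 1
g(4) = mex{0,1} = 2
g(5) = mex{0,1} = 2
g(6) = mex{1,2} = 0
g(7) = mex{1,2} = 0
g(8) = mex{0,2} = 1
g(9) = mex{0,2} = 1
So g(9) = 1.
Grundy values for pile C (subtraction set {3, 4, 7}):
g(0) = mex{} = 0
g(1) = mex{} = 0
g(2) = mex{} = 0
g(3) = mex{0} = 1
g(4) = mex{0} = 1
g(5) = mex{0} = 1
g(6) = mex{0,1} = 2
g(7) = mex{0,1} = 2
g(8) = mex{0,1} = 2
So g(8) = 2.
The value of a disjunctive sum is the nim-sum of the parts.
Combined value = 4 XOR 1 XOR 2 = 7.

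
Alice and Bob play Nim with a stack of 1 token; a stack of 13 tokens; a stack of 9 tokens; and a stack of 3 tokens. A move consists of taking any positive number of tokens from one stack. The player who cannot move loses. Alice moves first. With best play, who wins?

Nim-sum: 1 XOR 13 XOR 9 XOR 3 = 6.
The nim-sum is 6 ≠ 0, so this is an N-position: the player to move can win; Alice has a winning move.

Alice wins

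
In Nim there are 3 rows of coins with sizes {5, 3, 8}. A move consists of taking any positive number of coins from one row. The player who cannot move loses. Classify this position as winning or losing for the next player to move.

Winning position

Compute the nim-sum pairwise:
5 XOR 3 = 6
6 XOR 8 = 14
The nim-sum is 14 ≠ 0, so this is an N-position: the player to move can win.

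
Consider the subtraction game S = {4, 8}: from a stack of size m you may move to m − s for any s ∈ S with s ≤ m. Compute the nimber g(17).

1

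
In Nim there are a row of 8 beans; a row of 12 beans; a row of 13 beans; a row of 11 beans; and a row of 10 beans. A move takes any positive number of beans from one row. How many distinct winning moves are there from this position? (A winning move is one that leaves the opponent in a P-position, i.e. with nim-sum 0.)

5

Nim-sum: 8 ⊕ 12 ⊕ 13 ⊕ 11 ⊕ 10 = 8.
The overall nim-sum is X = 8. A row of size p has a winning move iff p XOR X < p (reduce it to p XOR X).
  8: 8 XOR 8 = 0 < 8 — winning move (to 0).
  12: 12 XOR 8 = 4 < 12 — winning move (to 4).
  13: 13 XOR 8 = 5 < 13 — winning move (to 5).
  11: 11 XOR 8 = 3 < 11 — winning move (to 3).
  10: 10 XOR 8 = 2 < 10 — winning move (to 2).
That gives 5 winning moves.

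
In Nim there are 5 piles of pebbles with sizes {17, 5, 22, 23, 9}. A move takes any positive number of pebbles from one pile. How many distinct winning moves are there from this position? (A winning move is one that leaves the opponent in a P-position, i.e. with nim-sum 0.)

3

Nim-sum: 17 ^ 5 ^ 22 ^ 23 ^ 9 = 28.
The overall nim-sum is X = 28. A pile of size p has a winning move iff p XOR X < p (reduce it to p XOR X).
  17: 17 XOR 28 = 13 < 17 — winning move (to 13).
  5: 5 XOR 28 = 25 ≥ 5 — no move.
  22: 22 XOR 28 = 10 < 22 — winning move (to 10).
  23: 23 XOR 28 = 11 < 23 — winning move (to 11).
  9: 9 XOR 28 = 21 ≥ 9 — no move.
That gives 3 winning moves.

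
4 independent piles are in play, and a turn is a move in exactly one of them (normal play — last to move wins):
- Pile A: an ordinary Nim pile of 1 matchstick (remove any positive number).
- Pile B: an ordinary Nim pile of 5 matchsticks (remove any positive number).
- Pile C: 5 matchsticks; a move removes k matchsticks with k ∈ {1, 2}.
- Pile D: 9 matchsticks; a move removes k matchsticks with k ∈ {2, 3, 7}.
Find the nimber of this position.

4

Pile A is a plain Nim pile of size 1, so its Grundy value is 1.
Pile B is a plain Nim pile of size 5, so its Grundy value is 5.
Grundy values for pile C (subtraction set {1, 2}):
k:     0  1  2  3  4  5
g(k):  0  1  2  0  1  2
So g(5) = 2.
Build the Grundy sequence for pile D with g(k) = mex{g(k−s) : s ∈ {2, 3, 7}, s ≤ k}:
g(0) = mex{} = 0
g(1) = mex{} = 0
g(2) = mex{0} = 1
g(3) = mex{0} = 1
g(4) = mex{0,1} = 2
g(5) = mex{1} = 0
g(6) = mex{1,2} = 0
g(7) = mex{0,2} = 1
g(8) = mex{0} = 1
g(9) = mex{0,1} = 2
So g(9) = 2.
By the Sprague-Grundy theorem, the Grundy value of a sum of independent games is the XOR of the component values.
Combined value = 1 XOR 5 XOR 2 XOR 2 = 4.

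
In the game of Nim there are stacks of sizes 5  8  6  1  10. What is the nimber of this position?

Compute the nim-sum pairwise:
5 XOR 8 = 13
13 XOR 6 = 11
11 XOR 1 = 10
10 XOR 10 = 0

0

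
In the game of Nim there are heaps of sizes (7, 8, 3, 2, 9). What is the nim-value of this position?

7

Nim-sum: 7 ^ 8 ^ 3 ^ 2 ^ 9 = 7.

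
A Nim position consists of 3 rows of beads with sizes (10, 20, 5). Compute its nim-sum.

Compute the nim-sum pairwise:
10 XOR 20 = 30
30 XOR 5 = 27

27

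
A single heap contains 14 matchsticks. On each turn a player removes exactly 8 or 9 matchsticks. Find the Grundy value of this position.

1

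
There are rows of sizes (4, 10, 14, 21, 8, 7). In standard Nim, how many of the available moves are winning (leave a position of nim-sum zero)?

1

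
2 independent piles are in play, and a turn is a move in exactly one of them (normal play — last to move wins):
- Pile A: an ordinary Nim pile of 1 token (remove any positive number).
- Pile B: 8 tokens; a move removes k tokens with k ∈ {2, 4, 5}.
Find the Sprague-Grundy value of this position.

Pile A is a plain Nim pile of size 1, so its Grundy value is 1.
For pile B, compute g(0), g(1), … with moves {2, 4, 5}:
g(0) = mex{} = 0
g(1) = mex{} = 0
g(2) = mex{0} = 1
g(3) = mex{0} = 1
g(4) = mex{0,1} = 2
g(5) = mex{0,1} = 2
g(6) = mex{0,1,2} = 3
g(7) = mex{1,2} = 0
g(8) = mex{1,2,3} = 0
So g(8) = 0.
The value of a disjunctive sum is the nim-sum of the parts.
Combined value = 1 ⊕ 0 = 1.

1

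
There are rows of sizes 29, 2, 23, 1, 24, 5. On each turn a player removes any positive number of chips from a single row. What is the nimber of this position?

Nim-sum: 29 XOR 2 XOR 23 XOR 1 XOR 24 XOR 5 = 20.

20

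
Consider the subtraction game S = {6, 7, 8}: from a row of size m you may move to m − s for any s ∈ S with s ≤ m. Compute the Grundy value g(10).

1

Grundy values for subtraction set {6, 7, 8}:
k:     0  1  2  3  4  5  6  7  8  9 10
g(k):  0  0  0  0  0  0  1  1  1  1  1
So g(10) = 1.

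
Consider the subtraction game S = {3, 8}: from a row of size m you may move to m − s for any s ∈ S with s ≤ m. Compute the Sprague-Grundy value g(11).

Grundy values for subtraction set {3, 8}:
g(0) = mex{} = 0
g(1) = mex{} = 0
g(2) = mex{} = 0
g(3) = mex{0} = 1
g(4) = mex{0} = 1
g(5) = mex{0} = 1
g(6) = mex{1} = 0
g(7) = mex{1} = 0
g(8) = mex{0,1} = 2
g(9) = mex{0} = 1
g(10) = mex{0} = 1
g(11) = mex{1,2} = 0
So g(11) = 0.

0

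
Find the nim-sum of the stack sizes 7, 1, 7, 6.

Write each in binary and XOR column by column:
  111  (7)
  001  (1)
  111  (7)
  110  (6)
  ---
  111  (7)

7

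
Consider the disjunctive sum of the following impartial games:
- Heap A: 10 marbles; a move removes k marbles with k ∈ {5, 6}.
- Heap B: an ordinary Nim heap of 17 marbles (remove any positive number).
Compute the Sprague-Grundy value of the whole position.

19

For heap A, compute g(0), g(1), … with moves {5, 6}:
k:     0  1  2  3  4  5  6  7  8  9 10
g(k):  0  0  0  0  0  1  1  1  1  1  2
So g(10) = 2.
Heap B is a plain Nim heap of size 17, so its Grundy value is 17.
By the Sprague-Grundy theorem, the Grundy value of a sum of independent games is the XOR of the component values.
Combined value = 2 ⊕ 17 = 19.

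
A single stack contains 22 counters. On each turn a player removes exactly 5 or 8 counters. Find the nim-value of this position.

Grundy values for subtraction set {5, 8}:
k:     0  1  2  3  4  5  6  7  8  9 10 11 12 13 14 15 16 17 18 19 20 21 22
g(k):  0  0  0  0  0  1  1  1  1  1  2  2  2  0  0  0  0  0  1  1  1  1  1
So g(22) = 1.

1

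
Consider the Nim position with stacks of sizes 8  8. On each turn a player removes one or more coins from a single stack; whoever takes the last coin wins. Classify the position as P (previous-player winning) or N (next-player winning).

Write each in binary and XOR column by column:
  1000  (8)
  1000  (8)
  ----
  0000  (0)
The nim-sum is 0, so this is a P-position: the player to move is in a losing position under optimal play.

P-position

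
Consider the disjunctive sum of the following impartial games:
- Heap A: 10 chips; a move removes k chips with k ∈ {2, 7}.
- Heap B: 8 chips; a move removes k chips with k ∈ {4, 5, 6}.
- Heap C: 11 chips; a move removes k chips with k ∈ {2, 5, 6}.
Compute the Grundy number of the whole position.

2

For heap A, compute g(0), g(1), … with moves {2, 7}:
g(0) = mex{} = 0
g(1) = mex{} = 0
g(2) = mex{0} = 1
g(3) = mex{0} = 1
g(4) = mex{1} = 0
g(5) = mex{1} = 0
g(6) = mex{0} = 1
g(7) = mex{0} = 1
g(8) = mex{0,1} = 2
g(9) = mex{1} = 0
g(10) = mex{1,2} = 0
So g(10) = 0.
Grundy values for heap B (subtraction set {4, 5, 6}):
g(0) = mex{} = 0
g(1) = mex{} = 0
g(2) = mex{} = 0
g(3) = mex{} = 0
g(4) = mex{0} = 1
g(5) = mex{0} = 1
g(6) = mex{0} = 1
g(7) = mex{0} = 1
g(8) = mex{0,1} = 2
So g(8) = 2.
Grundy values for heap C (subtraction set {2, 5, 6}):
g(0) = mex{} = 0
g(1) = mex{} = 0
g(2) = mex{0} = 1
g(3) = mex{0} = 1
g(4) = mex{1} = 0
g(5) = mex{0,1} = 2
g(6) = mex{0} = 1
g(7) = mex{0,1,2} = 3
g(8) = mex{1} = 0
g(9) = mex{0,1,3} = 2
g(10) = mex{0,2} = 1
g(11) = mex{1,2} = 0
So g(11) = 0.
The value of a disjunctive sum is the nim-sum of the parts.
Combined value = 0 XOR 2 XOR 0 = 2.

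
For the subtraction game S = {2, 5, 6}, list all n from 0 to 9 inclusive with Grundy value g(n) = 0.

0, 1, 4, 8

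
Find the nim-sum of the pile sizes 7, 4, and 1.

2

Compute the nim-sum pairwise:
7 ⊕ 4 = 3
3 ⊕ 1 = 2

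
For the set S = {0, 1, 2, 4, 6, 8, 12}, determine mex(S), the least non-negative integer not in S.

3

The values 0, 1, 2 are all present; 3 is the first non-negative integer missing from the set.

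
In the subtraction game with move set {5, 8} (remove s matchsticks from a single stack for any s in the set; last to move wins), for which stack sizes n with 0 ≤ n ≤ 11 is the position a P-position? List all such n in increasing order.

0, 1, 2, 3, 4

Compute g(0), g(1), … for moves {5, 8}:
g(0) = mex{} = 0
g(1) = mex{} = 0
g(2) = mex{} = 0
g(3) = mex{} = 0
g(4) = mex{} = 0
g(5) = mex{0} = 1
g(6) = mex{0} = 1
g(7) = mex{0} = 1
g(8) = mex{0} = 1
g(9) = mex{0} = 1
g(10) = mex{0,1} = 2
g(11) = mex{0,1} = 2
The P-positions (g = 0) in 0..11 are 0, 1, 2, 3, 4.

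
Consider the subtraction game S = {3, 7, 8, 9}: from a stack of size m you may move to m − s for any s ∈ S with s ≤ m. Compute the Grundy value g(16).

0

Compute g(0), g(1), … for moves {3, 7, 8, 9}:
k:     0  1  2  3  4  5  6  7  8  9 10 11 12 13 14 15 16
g(k):  0  0  0  1  1  1  0  2  2  1  3  3  0  2  4  1  0
So g(16) = 0.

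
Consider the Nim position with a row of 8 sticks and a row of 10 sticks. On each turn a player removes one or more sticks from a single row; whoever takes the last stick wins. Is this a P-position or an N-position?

Nim-sum: 8 ^ 10 = 2.
The nim-sum is 2 ≠ 0, so this is an N-position: the player to move can win.

N-position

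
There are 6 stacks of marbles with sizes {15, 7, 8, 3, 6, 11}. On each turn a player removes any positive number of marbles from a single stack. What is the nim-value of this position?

14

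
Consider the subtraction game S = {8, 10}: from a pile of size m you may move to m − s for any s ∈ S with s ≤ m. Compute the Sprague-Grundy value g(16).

2

Build the Grundy sequence with g(k) = mex{g(k−s) : s ∈ {8, 10}, s ≤ k}:
k:     0  1  2  3  4  5  6  7  8  9 10 11 12 13 14 15 16
g(k):  0  0  0  0  0  0  0  0  1  1  1  1  1  1  1  1  2
So g(16) = 2.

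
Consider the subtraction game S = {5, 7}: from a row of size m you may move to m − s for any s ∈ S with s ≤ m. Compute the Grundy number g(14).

Build the Grundy sequence with g(k) = mex{g(k−s) : s ∈ {5, 7}, s ≤ k}:
k:     0  1  2  3  4  5  6  7  8  9 10 11 12 13 14
g(k):  0  0  0  0  0  1  1  1  1  1  2  2  0  0  0
So g(14) = 0.

0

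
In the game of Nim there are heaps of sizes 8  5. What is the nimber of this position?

Nim-sum: 8 ^ 5 = 13.

13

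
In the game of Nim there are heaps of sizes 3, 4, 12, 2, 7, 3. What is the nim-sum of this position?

13

Compute the nim-sum pairwise:
3 ⊕ 4 = 7
7 ⊕ 12 = 11
11 ⊕ 2 = 9
9 ⊕ 7 = 14
14 ⊕ 3 = 13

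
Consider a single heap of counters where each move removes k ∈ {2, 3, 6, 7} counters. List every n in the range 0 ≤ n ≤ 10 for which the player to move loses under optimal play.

0, 1, 5, 9, 10

Grundy values for subtraction set {2, 3, 6, 7}:
g(0) = mex{} = 0
g(1) = mex{} = 0
g(2) = mex{0} = 1
g(3) = mex{0} = 1
g(4) = mex{0,1} = 2
g(5) = mex{1} = 0
g(6) = mex{0,1,2} = 3
g(7) = mex{0,2} = 1
g(8) = mex{0,1,3} = 2
g(9) = mex{1,3} = 0
g(10) = mex{1,2} = 0
The P-positions (g = 0) in 0..10 are 0, 1, 5, 9, 10.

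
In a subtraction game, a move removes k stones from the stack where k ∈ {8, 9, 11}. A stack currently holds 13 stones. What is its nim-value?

Build the Grundy sequence with g(k) = mex{g(k−s) : s ∈ {8, 9, 11}, s ≤ k}:
k:     0  1  2  3  4  5  6  7  8  9 10 11 12 13
g(k):  0  0  0  0  0  0  0  0  1  1  1  1  1  1
So g(13) = 1.

1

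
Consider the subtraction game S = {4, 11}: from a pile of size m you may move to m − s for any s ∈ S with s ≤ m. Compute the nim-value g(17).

Compute g(0), g(1), … for moves {4, 11}:
k:     0  1  2  3  4  5  6  7  8  9 10 11 12 13 14 15 16 17
g(k):  0  0  0  0  1  1  1  1  0  0  0  2  1  1  1  0  0  0
So g(17) = 0.

0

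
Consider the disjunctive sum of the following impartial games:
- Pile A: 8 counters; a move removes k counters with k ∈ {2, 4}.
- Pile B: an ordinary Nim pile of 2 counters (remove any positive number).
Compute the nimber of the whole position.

Build the Grundy sequence for pile A with g(k) = mex{g(k−s) : s ∈ {2, 4}, s ≤ k}:
k:     0  1  2  3  4  5  6  7  8
g(k):  0  0  1  1  2  2  0  0  1
So g(8) = 1.
Pile B is a plain Nim pile of size 2, so its Grundy value is 2.
The value of a disjunctive sum is the nim-sum of the parts.
Combined value = 1 XOR 2 = 3.

3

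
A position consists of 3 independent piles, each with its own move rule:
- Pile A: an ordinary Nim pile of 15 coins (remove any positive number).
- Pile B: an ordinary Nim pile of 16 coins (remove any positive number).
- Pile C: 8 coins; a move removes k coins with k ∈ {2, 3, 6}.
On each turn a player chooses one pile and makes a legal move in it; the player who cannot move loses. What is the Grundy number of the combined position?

29

Pile A is a plain Nim pile of size 15, so its Grundy value is 15.
Pile B is a plain Nim pile of size 16, so its Grundy value is 16.
Grundy values for pile C (subtraction set {2, 3, 6}):
k:     0  1  2  3  4  5  6  7  8
g(k):  0  0  1  1  2  0  3  1  2
So g(8) = 2.
By the Sprague-Grundy theorem, the Grundy value of a sum of independent games is the XOR of the component values.
Combined value = 15 ⊕ 16 ⊕ 2 = 29.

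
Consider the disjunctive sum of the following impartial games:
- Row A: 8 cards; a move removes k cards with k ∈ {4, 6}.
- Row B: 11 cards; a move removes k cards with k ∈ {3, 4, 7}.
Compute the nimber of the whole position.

Grundy values for row A (subtraction set {4, 6}):
g(0) = mex{} = 0
g(1) = mex{} = 0
g(2) = mex{} = 0
g(3) = mex{} = 0
g(4) = mex{0} = 1
g(5) = mex{0} = 1
g(6) = mex{0} = 1
g(7) = mex{0} = 1
g(8) = mex{0,1} = 2
So g(8) = 2.
Grundy values for row B (subtraction set {3, 4, 7}):
k:     0  1  2  3  4  5  6  7  8  9 10 11
g(k):  0  0  0  1  1  1  2  2  2  3  0  0
So g(11) = 0.
By the Sprague-Grundy theorem, the Grundy value of a sum of independent games is the XOR of the component values.
Combined value = 2 ⊕ 0 = 2.

2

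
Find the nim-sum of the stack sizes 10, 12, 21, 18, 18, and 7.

Bitwise XOR of the heap sizes:
  01010  (10)
  01100  (12)
  10101  (21)
  10010  (18)
  10010  (18)
  00111  (7)
  -----
  10100  (20)

20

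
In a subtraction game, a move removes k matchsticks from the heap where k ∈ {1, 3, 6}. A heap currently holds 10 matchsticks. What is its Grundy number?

1

Compute g(0), g(1), … for moves {1, 3, 6}:
g(0) = mex{} = 0
g(1) = mex{0} = 1
g(2) = mex{1} = 0
g(3) = mex{0} = 1
g(4) = mex{1} = 0
g(5) = mex{0} = 1
g(6) = mex{0,1} = 2
g(7) = mex{0,1,2} = 3
g(8) = mex{0,1,3} = 2
g(9) = mex{1,2} = 0
g(10) = mex{0,3} = 1
So g(10) = 1.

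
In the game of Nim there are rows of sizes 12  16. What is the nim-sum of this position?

Nim-sum: 12 XOR 16 = 28.

28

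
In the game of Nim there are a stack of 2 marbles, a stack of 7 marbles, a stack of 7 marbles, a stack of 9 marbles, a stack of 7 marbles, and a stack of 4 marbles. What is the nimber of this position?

8

Nim-sum: 2 ⊕ 7 ⊕ 7 ⊕ 9 ⊕ 7 ⊕ 4 = 8.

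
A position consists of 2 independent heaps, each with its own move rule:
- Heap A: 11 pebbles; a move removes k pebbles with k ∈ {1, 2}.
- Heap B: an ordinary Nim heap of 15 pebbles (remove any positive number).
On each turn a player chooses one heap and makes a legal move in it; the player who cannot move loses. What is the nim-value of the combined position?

For heap A, compute g(0), g(1), … with moves {1, 2}:
g(0) = mex{} = 0
g(1) = mex{0} = 1
g(2) = mex{0,1} = 2
g(3) = mex{1,2} = 0
g(4) = mex{0,2} = 1
g(5) = mex{0,1} = 2
g(6) = mex{1,2} = 0
g(7) = mex{0,2} = 1
g(8) = mex{0,1} = 2
g(9) = mex{1,2} = 0
g(10) = mex{0,2} = 1
g(11) = mex{0,1} = 2
So g(11) = 2.
Heap B is a plain Nim heap of size 15, so its Grundy value is 15.
The value of a disjunctive sum is the nim-sum of the parts.
Combined value = 2 ⊕ 15 = 13.

13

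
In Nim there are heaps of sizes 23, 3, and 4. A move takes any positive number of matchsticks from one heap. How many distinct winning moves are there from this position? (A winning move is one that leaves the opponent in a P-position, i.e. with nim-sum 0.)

Bitwise XOR of the heap sizes:
  10111  (23)
  00011  (3)
  00100  (4)
  -----
  10000  (16)
The overall nim-sum is X = 16. A heap of size p has a winning move iff p XOR X < p (reduce it to p XOR X).
  23: 23 XOR 16 = 7 < 23 — winning move (to 7).
  3: 3 XOR 16 = 19 ≥ 3 — no move.
  4: 4 XOR 16 = 20 ≥ 4 — no move.
That gives 1 winning move.

1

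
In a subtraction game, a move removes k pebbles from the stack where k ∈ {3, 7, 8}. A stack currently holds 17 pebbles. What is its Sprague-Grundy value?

Grundy values for subtraction set {3, 7, 8}:
k:     0  1  2  3  4  5  6  7  8  9 10 11 12 13 14 15 16 17
g(k):  0  0  0  1  1  1  0  2  2  1  3  0  0  2  1  1  0  0
So g(17) = 0.

0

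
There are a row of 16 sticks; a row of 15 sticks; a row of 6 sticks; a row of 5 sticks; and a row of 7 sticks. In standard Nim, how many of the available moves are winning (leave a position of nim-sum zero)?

1

Nim-sum: 16 ⊕ 15 ⊕ 6 ⊕ 5 ⊕ 7 = 27.
The overall nim-sum is X = 27. A row of size p has a winning move iff p XOR X < p (reduce it to p XOR X).
  16: 16 XOR 27 = 11 < 16 — winning move (to 11).
  15: 15 XOR 27 = 20 ≥ 15 — no move.
  6: 6 XOR 27 = 29 ≥ 6 — no move.
  5: 5 XOR 27 = 30 ≥ 5 — no move.
  7: 7 XOR 27 = 28 ≥ 7 — no move.
That gives 1 winning move.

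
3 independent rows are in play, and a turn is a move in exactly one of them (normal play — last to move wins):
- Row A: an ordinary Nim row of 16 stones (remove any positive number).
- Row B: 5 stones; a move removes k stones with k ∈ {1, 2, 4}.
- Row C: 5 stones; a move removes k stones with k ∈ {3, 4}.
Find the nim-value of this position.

19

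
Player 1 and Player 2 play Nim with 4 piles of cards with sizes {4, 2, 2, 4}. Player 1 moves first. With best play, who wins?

Player 2 wins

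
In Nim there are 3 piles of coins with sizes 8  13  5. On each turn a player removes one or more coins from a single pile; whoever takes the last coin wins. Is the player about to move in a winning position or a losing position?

Losing position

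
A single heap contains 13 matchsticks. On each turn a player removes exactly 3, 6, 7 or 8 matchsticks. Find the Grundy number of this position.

Grundy values for subtraction set {3, 6, 7, 8}:
g(0) = mex{} = 0
g(1) = mex{} = 0
g(2) = mex{} = 0
g(3) = mex{0} = 1
g(4) = mex{0} = 1
g(5) = mex{0} = 1
g(6) = mex{0,1} = 2
g(7) = mex{0,1} = 2
g(8) = mex{0,1} = 2
g(9) = mex{0,1,2} = 3
g(10) = mex{0,1,2} = 3
g(11) = mex{1,2} = 0
g(12) = mex{1,2,3} = 0
g(13) = mex{1,2,3} = 0
So g(13) = 0.

0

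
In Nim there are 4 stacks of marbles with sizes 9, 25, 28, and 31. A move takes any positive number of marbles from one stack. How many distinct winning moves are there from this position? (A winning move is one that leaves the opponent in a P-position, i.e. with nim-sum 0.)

3

Write each in binary and XOR column by column:
  01001  (9)
  11001  (25)
  11100  (28)
  11111  (31)
  -----
  10011  (19)
The overall nim-sum is X = 19. A stack of size p has a winning move iff p XOR X < p (reduce it to p XOR X).
  9: 9 XOR 19 = 26 ≥ 9 — no move.
  25: 25 XOR 19 = 10 < 25 — winning move (to 10).
  28: 28 XOR 19 = 15 < 28 — winning move (to 15).
  31: 31 XOR 19 = 12 < 31 — winning move (to 12).
That gives 3 winning moves.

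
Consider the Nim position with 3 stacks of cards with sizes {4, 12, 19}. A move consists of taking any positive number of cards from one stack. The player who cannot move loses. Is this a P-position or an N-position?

N-position

In binary:
  00100  (4)
  01100  (12)
  10011  (19)
  -----
  11011  (27)
The nim-sum is 27 ≠ 0, so this is an N-position: the player to move can win.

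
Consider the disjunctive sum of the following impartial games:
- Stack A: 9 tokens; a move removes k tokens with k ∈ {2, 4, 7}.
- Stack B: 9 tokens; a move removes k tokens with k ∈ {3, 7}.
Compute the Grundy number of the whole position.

1

Build the Grundy sequence for stack A with g(k) = mex{g(k−s) : s ∈ {2, 4, 7}, s ≤ k}:
g(0) = mex{} = 0
g(1) = mex{} = 0
g(2) = mex{0} = 1
g(3) = mex{0} = 1
g(4) = mex{0,1} = 2
g(5) = mex{0,1} = 2
g(6) = mex{1,2} = 0
g(7) = mex{0,1,2} = 3
g(8) = mex{0,2} = 1
g(9) = mex{1,2,3} = 0
So g(9) = 0.
Build the Grundy sequence for stack B with g(k) = mex{g(k−s) : s ∈ {3, 7}, s ≤ k}:
k:     0  1  2  3  4  5  6  7  8  9
g(k):  0  0  0  1  1  1  0  2  2  1
So g(9) = 1.
The value of a disjunctive sum is the nim-sum of the parts.
Combined value = 0 ⊕ 1 = 1.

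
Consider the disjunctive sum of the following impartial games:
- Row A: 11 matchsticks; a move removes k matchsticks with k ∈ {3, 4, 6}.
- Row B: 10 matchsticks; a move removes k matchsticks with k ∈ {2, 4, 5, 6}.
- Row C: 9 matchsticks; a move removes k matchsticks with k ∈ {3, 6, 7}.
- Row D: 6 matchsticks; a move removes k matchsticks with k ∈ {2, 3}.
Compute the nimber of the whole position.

2

Grundy values for row A (subtraction set {3, 4, 6}):
k:     0  1  2  3  4  5  6  7  8  9 10 11
g(k):  0  0  0  1  1  1  2  2  2  0  0  0
So g(11) = 0.
Grundy values for row B (subtraction set {2, 4, 5, 6}):
g(0) = mex{} = 0
g(1) = mex{} = 0
g(2) = mex{0} = 1
g(3) = mex{0} = 1
g(4) = mex{0,1} = 2
g(5) = mex{0,1} = 2
g(6) = mex{0,1,2} = 3
g(7) = mex{0,1,2} = 3
g(8) = mex{1,2,3} = 0
g(9) = mex{1,2,3} = 0
g(10) = mex{0,2,3} = 1
So g(10) = 1.
Grundy values for row C (subtraction set {3, 6, 7}):
g(0) = mex{} = 0
g(1) = mex{} = 0
g(2) = mex{} = 0
g(3) = mex{0} = 1
g(4) = mex{0} = 1
g(5) = mex{0} = 1
g(6) = mex{0,1} = 2
g(7) = mex{0,1} = 2
g(8) = mex{0,1} = 2
g(9) = mex{0,1,2} = 3
So g(9) = 3.
Grundy values for row D (subtraction set {2, 3}):
k:     0  1  2  3  4  5  6
g(k):  0  0  1  1  2  0  0
So g(6) = 0.
By the Sprague-Grundy theorem, the Grundy value of a sum of independent games is the XOR of the component values.
Combined value = 0 ⊕ 1 ⊕ 3 ⊕ 0 = 2.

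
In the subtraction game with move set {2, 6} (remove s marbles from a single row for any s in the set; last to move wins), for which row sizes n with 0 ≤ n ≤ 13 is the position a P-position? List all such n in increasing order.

Build the Grundy sequence with g(k) = mex{g(k−s) : s ∈ {2, 6}, s ≤ k}:
k:     0  1  2  3  4  5  6  7  8  9 10 11 12 13
g(k):  0  0  1  1  0  0  1  1  0  0  1  1  0  0
The P-positions (g = 0) in 0..13 are 0, 1, 4, 5, 8, 9, 12, 13.

0, 1, 4, 5, 8, 9, 12, 13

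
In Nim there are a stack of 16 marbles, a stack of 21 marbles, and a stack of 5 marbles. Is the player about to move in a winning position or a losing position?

Losing position

Compute the nim-sum pairwise:
16 XOR 21 = 5
5 XOR 5 = 0
The nim-sum is 0, so this is a P-position: the player to move is in a losing position under optimal play.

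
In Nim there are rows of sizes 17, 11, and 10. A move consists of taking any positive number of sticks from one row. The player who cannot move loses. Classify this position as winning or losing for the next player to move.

Winning position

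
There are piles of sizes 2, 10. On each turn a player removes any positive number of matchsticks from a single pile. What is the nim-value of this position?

8

Compute the nim-sum pairwise:
2 ⊕ 10 = 8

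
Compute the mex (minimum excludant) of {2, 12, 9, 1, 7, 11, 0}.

3

The values 0, 1, 2 are all present; 3 is the first non-negative integer missing from the set.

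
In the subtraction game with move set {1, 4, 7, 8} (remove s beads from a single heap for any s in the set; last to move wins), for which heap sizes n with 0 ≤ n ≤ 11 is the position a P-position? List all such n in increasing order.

Build the Grundy sequence with g(k) = mex{g(k−s) : s ∈ {1, 4, 7, 8}, s ≤ k}:
k:     0  1  2  3  4  5  6  7  8  9 10 11
g(k):  0  1  0  1  2  0  1  2  3  2  3  0
The P-positions (g = 0) in 0..11 are 0, 2, 5, 11.

0, 2, 5, 11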